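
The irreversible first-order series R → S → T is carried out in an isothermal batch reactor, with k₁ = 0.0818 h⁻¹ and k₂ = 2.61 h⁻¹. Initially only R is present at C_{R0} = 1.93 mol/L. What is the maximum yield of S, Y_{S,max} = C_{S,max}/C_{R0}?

For a first-order series the maximum intermediate yield is C_{S,max}/C_{R0} = (k₁/k₂)^[k₂/(k₂−k₁)].
= (0.0818/2.61)^(2.61/(2.61−0.0818)) = (0.03134)^(1.032) = 0.02802.

0.0280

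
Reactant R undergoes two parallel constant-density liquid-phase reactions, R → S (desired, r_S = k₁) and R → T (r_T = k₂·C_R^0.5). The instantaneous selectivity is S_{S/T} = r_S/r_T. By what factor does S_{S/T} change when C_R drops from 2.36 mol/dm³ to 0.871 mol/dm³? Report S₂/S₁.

1.65

S_{S/T} = (k₁/k₂)·C_R^-0.5, so S₂/S₁ = (C_{R,2}/C_{R,1})^-0.5.
= (0.871/2.36)^(-0.5) = (0.3691)^(-0.5) = 1.65.
Selectivity toward S rises as C_R falls — low-concentration operation is favoured.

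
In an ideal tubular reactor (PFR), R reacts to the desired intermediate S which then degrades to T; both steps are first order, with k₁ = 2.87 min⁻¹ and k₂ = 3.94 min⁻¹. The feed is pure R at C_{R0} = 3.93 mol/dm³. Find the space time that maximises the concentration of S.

For first-order series the maximum of C_S occurs at τ_opt = ln(k₂/k₁)/(k₂−k₁).
= ln(3.94/2.87)/(3.94−2.87) = ln(1.373)/1.070 = 0.3169/1.070 = 0.296 min.

0.296 min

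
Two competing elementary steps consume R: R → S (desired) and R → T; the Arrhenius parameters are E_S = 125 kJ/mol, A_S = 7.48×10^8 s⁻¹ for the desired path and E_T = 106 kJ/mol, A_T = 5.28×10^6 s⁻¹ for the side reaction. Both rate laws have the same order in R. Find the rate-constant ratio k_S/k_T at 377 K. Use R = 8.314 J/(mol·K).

0.330

Since both paths have the same order in R, the concentration cancels and S_{S/T} = k_S/k_T = (A_S/A_T)·exp[(E_T−E_S)/(RT)].
(E_T−E_S)/(RT) = (106−125)×10³/(8.314×377) = -19000/3134 = -6.062.
k_S/k_T = (7.48×10^8/5.28×10^6)·exp(-6.062) = 141.7 × 0.002330 = 0.330.
Since E_S > E_T, raising the temperature improves selectivity toward S.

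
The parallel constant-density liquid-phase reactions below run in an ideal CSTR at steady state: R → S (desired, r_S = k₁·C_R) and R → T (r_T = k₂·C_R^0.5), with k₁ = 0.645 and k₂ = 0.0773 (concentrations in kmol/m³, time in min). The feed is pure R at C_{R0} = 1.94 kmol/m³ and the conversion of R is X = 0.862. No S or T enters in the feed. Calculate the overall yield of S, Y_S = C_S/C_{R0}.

Exit C_R = C_{R0}(1−X) = 1.94×0.138 = 0.2677 kmol/m³.
In a CSTR the entire volume is at exit conditions, so r_S = 0.645×0.2677 = 0.1727 and r_T = 0.0773×0.2677^0.5 = 0.04000.
Fraction of consumed R going to S: r_S/(r_S+r_T) = 0.8119.
C_S = 0.8119·C_{R0}·X = 0.8119×1.94×0.862 = 1.36 kmol/m³; Y_S = C_S/C_{R0} = 0.700.

0.700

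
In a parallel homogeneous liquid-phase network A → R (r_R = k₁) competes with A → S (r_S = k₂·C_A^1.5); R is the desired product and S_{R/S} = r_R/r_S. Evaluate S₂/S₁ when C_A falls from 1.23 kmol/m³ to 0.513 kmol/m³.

S_{R/S} = (k₁/k₂)·C_A^-1.5, so S₂/S₁ = (C_{A,2}/C_{A,1})^-1.5.
= (0.513/1.23)^(-1.5) = (0.4171)^(-1.5) = 3.71.
Selectivity toward R rises as C_A falls — low-concentration operation is favoured.

3.71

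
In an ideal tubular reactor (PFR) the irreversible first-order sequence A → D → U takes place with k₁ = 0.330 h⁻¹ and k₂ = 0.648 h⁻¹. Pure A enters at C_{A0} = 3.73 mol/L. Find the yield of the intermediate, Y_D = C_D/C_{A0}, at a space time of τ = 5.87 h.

0.126

For first-order series with pure A initially, C_D(τ) = k₁C_{A0}/(k₂−k₁)·(e^(−k₁τ) − e^(−k₂τ)).
e^(−k₁τ) = e^(−0.330×5.87) = e^(−1.937) = 0.1441; e^(−k₂τ) = e^(−3.804) = 0.02229.
C_D = 0.330×3.73/(0.648−0.330) × (0.1441−0.02229) = 3.871×0.1218 = 0.4716 mol/L.
Y_D = C_D/C_{A0} = 0.4716/3.73 = 0.126.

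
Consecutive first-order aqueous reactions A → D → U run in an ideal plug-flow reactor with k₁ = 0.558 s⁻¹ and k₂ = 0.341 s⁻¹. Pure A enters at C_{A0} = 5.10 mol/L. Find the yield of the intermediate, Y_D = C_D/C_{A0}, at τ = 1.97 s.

0.457

For first-order series with pure A initially, C_D(τ) = k₁C_{A0}/(k₂−k₁)·(e^(−k₁τ) − e^(−k₂τ)).
e^(−k₁τ) = e^(−0.558×1.97) = e^(−1.099) = 0.3331; e^(−k₂τ) = e^(−0.6718) = 0.5108.
C_D = 0.558×5.10/(0.341−0.558) × (0.3331−0.5108) = (-13.11)×(-0.1777) = 2.330 mol/L.
Y_D = C_D/C_{A0} = 2.330/5.10 = 0.457.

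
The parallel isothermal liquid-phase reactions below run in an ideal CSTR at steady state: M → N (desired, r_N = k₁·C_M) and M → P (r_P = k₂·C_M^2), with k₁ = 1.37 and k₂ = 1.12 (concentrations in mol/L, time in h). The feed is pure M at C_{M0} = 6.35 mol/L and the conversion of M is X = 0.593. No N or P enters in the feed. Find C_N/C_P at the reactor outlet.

Exit C_M = C_{M0}(1−X) = 6.35×0.407 = 2.584 mol/L.
In a CSTR the entire volume is at exit conditions, so r_N = 1.37×2.584 = 3.541 and r_P = 1.12×2.584^2 = 7.481.
Overall selectivity = C_N/C_P = r_Nτ/(r_Pτ) = r_N/r_P = 0.473.

0.473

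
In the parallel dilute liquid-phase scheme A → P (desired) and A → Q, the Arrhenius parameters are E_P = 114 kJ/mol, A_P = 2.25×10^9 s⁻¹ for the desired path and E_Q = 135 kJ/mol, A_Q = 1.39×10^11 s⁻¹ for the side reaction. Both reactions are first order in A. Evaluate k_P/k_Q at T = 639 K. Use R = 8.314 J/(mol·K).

0.843

With equal orders, S_{P/Q} = k_P/k_Q = (A_P/A_Q)·exp[(E_Q−E_P)/(RT)].
(E_Q−E_P)/(RT) = (135−114)×10³/(8.314×639) = 21000/5313 = 3.953.
k_P/k_Q = (2.25×10^9/1.39×10^11)·exp(3.953) = 0.01619 × 52.08 = 0.843.
Since E_P < E_Q, lowering the temperature improves selectivity toward P.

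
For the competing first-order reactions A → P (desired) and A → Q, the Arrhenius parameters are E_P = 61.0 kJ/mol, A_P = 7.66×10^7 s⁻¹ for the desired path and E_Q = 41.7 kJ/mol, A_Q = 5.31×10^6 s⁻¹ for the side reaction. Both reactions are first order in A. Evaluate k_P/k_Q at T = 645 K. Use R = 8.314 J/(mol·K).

0.395

With equal orders, S_{P/Q} = k_P/k_Q = (A_P/A_Q)·exp[(E_Q−E_P)/(RT)].
(E_Q−E_P)/(RT) = (41.7−61.0)×10³/(8.314×645) = -19300/5363 = -3.599.
k_P/k_Q = (7.66×10^7/5.31×10^6)·exp(-3.599) = 14.43 × 0.02735 = 0.395.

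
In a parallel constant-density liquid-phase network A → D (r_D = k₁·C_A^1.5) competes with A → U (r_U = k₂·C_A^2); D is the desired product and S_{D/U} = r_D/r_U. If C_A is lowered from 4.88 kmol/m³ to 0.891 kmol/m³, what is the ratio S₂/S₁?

S_{D/U} = (k₁/k₂)·C_A^-0.5, so S₂/S₁ = (C_{A,2}/C_{A,1})^-0.5.
= (0.891/4.88)^(-0.5) = (0.1826)^(-0.5) = 2.34.

2.34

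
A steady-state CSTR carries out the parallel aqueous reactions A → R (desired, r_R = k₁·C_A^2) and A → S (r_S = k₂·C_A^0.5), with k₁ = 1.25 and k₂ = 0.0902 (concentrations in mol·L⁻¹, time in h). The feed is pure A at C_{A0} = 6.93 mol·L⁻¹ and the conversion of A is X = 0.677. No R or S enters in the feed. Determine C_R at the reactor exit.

Exit C_A = C_{A0}(1−X) = 6.93×0.323 = 2.238 mol·L⁻¹.
Rates in a CSTR are evaluated at the outlet concentration: r_R = 1.25×2.238^2 = 6.263, r_S = 0.0902×2.238^0.5 = 0.1350.
Fraction of consumed A going to R: r_R/(r_R+r_S) = 0.9789.
C_R = 0.9789·C_{A0}·X = 0.9789×6.93×0.677 = 4.59 mol·L⁻¹.

4.59 mol·L⁻¹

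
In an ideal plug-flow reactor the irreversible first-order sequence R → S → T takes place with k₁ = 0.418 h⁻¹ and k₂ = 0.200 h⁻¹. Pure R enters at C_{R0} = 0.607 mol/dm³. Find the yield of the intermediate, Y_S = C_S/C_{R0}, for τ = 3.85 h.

0.504

Solving the coupled first-order balances gives C_S(τ) = [k₁/(k₂−k₁)]·C_{R0}·(e^(−k₁τ) − e^(−k₂τ)).
e^(−k₁τ) = e^(−0.418×3.85) = e^(−1.609) = 0.2000; e^(−k₂τ) = e^(−0.7700) = 0.4630.
C_S = 0.418×0.607/(0.200−0.418) × (0.2000−0.4630) = (-1.164)×(-0.2630) = 0.3061 mol/dm³.
Y_S = C_S/C_{R0} = 0.3061/0.607 = 0.504.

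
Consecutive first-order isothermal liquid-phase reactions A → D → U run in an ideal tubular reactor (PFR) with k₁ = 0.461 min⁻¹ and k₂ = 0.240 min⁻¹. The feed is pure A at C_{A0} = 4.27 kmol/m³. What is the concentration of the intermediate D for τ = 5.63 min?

1.64 kmol/m³

For first-order series with pure A initially, C_D(τ) = k₁C_{A0}/(k₂−k₁)·(e^(−k₁τ) − e^(−k₂τ)).
e^(−k₁τ) = e^(−0.461×5.63) = e^(−2.595) = 0.07461; e^(−k₂τ) = e^(−1.351) = 0.2589.
C_D = 0.461×4.27/(0.240−0.461) × (0.07461−0.2589) = (-8.907)×(-0.1843) = 1.642 kmol/m³.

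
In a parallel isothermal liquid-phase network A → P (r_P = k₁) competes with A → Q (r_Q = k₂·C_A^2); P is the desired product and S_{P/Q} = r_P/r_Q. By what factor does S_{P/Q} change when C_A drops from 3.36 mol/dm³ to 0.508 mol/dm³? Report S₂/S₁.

S_{P/Q} = (k₁/k₂)·C_A^-2, so S₂/S₁ = (C_{A,2}/C_{A,1})^-2.
= (0.508/3.36)^(-2) = (0.1512)^(-2) = 43.7.

43.7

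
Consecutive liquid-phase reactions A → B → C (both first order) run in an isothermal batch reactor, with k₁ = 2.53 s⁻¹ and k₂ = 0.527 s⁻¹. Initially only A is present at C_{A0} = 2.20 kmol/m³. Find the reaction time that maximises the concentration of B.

The intermediate peaks when r₁ = r₂, i.e. k₁e^(−k₁t) = k₂e^(−k₂t), giving t_opt = ln(k₂/k₁)/(k₂−k₁).
= ln(0.527/2.53)/(0.527−2.53) = ln(0.2083)/-2.003 = -1.569/-2.003 = 0.783 s.

0.783 s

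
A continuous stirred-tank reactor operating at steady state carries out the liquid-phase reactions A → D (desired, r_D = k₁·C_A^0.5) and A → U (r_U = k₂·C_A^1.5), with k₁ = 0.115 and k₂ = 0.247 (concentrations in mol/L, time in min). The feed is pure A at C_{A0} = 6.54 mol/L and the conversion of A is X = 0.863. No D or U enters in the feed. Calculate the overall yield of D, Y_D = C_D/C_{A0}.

0.295

Exit C_A = C_{A0}(1−X) = 6.54×0.137 = 0.8960 mol/L.
In a CSTR the entire volume is at exit conditions, so r_D = 0.115×0.8960^0.5 = 0.1089 and r_U = 0.247×0.8960^1.5 = 0.2095.
Fraction of consumed A going to D: r_D/(r_D+r_U) = 0.3419.
C_D = 0.3419·C_{A0}·X = 0.3419×6.54×0.863 = 1.93 mol/L; Y_D = C_D/C_{A0} = 0.295.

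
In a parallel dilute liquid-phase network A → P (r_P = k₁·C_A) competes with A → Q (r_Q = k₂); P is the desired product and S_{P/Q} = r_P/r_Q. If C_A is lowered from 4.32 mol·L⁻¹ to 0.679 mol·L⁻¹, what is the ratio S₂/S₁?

0.157

S_{P/Q} = (k₁/k₂)·C_A, so S₂/S₁ = (C_{A,2}/C_{A,1}).
= 0.679/4.32 = 0.157.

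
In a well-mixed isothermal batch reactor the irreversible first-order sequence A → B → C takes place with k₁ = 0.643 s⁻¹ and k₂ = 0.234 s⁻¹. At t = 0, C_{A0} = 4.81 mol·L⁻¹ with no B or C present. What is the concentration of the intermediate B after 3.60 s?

2.51 mol·L⁻¹

For first-order series with pure A initially, C_B(t) = k₁C_{A0}/(k₂−k₁)·(e^(−k₁t) − e^(−k₂t)).
e^(−k₁t) = e^(−0.643×3.60) = e^(−2.315) = 0.09879; e^(−k₂t) = e^(−0.8424) = 0.4307.
C_B = 0.643×4.81/(0.234−0.643) × (0.09879−0.4307) = (-7.562)×(-0.3319) = 2.510 mol·L⁻¹.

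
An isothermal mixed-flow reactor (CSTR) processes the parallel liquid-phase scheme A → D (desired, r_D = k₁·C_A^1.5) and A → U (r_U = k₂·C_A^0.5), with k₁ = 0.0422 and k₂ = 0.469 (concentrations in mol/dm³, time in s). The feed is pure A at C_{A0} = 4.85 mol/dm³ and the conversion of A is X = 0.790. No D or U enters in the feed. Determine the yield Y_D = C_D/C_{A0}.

Exit C_A = C_{A0}(1−X) = 4.85×0.210 = 1.018 mol/dm³.
In a CSTR the entire volume is at exit conditions, so r_D = 0.0422×1.018^1.5 = 0.04338 and r_U = 0.469×1.018^0.5 = 0.4733.
Fraction of consumed A going to D: r_D/(r_D+r_U) = 0.08395.
C_D = 0.08395·C_{A0}·X = 0.08395×4.85×0.790 = 0.322 mol/dm³; Y_D = C_D/C_{A0} = 0.0663.

0.0663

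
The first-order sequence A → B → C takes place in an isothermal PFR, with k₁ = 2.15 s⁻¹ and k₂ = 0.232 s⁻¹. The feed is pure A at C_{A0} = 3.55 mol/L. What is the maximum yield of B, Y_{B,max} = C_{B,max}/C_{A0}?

For a first-order series the maximum intermediate yield is C_{B,max}/C_{A0} = (k₁/k₂)^[k₂/(k₂−k₁)].
= (2.15/0.232)^(0.232/(0.232−2.15)) = (9.267)^(-0.1210) = 0.7639.

0.764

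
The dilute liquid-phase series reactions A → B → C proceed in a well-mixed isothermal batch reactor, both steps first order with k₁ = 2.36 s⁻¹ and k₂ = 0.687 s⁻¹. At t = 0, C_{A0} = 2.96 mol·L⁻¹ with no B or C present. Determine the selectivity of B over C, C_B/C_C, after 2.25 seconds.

0.419

The intermediate concentration in a first-order A→B→C sequence is C_B = k₁C_{A0}(e^(−k₁t) − e^(−k₂t))/(k₂−k₁).
e^(−k₁t) = e^(−2.36×2.25) = e^(−5.310) = 0.004942; e^(−k₂t) = e^(−1.546) = 0.2132.
C_B = 2.36×2.96/(0.687−2.36) × (0.004942−0.2132) = (-4.175)×(-0.2082) = 0.8694 mol·L⁻¹.
C_A = C_{A0}e^(−k₁t) = 0.01463 mol·L⁻¹, so C_C = C_{A0}−C_A−C_B = 2.076 mol·L⁻¹; C_B/C_C = 0.419.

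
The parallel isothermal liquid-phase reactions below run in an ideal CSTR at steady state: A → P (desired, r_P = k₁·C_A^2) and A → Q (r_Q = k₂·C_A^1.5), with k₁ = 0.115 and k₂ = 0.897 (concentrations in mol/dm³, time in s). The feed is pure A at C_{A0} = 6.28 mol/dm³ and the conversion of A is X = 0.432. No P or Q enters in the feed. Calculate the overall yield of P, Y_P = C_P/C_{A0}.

Exit C_A = C_{A0}(1−X) = 6.28×0.568 = 3.567 mol/dm³.
A CSTR operates uniformly at the exit composition, giving r_P = 1.463 and r_Q = 6.043 (each k·C_A^n at C_A = 3.567).
Fraction of consumed A going to P: r_P/(r_P+r_Q) = 0.1949.
C_P = 0.1949·C_{A0}·X = 0.1949×6.28×0.432 = 0.529 mol/dm³; Y_P = C_P/C_{A0} = 0.0842.

0.0842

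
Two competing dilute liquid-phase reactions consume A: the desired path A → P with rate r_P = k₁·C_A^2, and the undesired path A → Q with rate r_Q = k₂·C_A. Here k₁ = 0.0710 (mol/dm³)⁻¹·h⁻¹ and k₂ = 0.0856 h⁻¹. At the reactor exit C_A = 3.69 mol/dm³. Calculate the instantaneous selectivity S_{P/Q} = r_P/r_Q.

S_{P/Q} = r_P/r_Q = (k₁·C_A^2)/(k₂·C_A) = (k₁/k₂)·C_A.
= (0.0710×3.690^2) / (0.0856×3.690) = 0.9667/0.3159 = 3.06.
Since the desired path is higher order in A, keeping C_A high (PFR or concentrated feed) favours P.

3.06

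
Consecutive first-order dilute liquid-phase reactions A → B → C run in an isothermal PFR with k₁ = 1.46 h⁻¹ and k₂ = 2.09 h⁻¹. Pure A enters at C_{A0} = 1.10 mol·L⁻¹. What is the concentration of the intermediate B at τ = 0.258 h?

The intermediate concentration in a first-order A→B→C sequence is C_B = k₁C_{A0}(e^(−k₁τ) − e^(−k₂τ))/(k₂−k₁).
e^(−k₁τ) = e^(−1.46×0.258) = e^(−0.3767) = 0.6861; e^(−k₂τ) = e^(−0.5392) = 0.5832.
C_B = 1.46×1.10/(2.09−1.46) × (0.6861−0.5832) = 2.549×0.1029 = 0.2624 mol·L⁻¹.

0.262 mol·L⁻¹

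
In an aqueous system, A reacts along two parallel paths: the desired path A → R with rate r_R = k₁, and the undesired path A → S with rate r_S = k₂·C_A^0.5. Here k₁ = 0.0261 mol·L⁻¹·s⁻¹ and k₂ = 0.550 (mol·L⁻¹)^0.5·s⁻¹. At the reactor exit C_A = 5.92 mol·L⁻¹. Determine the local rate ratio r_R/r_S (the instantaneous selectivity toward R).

0.0195

S_{R/S} = r_R/r_S = (k₁)/(k₂·C_A^0.5) = (k₁/k₂)·C_A^-0.5.
= (0.0261) / (0.550×5.920^0.5) = 0.02610/1.338 = 0.0195.
The undesired path is higher order in A, so low C_A (CSTR or dilute feed) favours R.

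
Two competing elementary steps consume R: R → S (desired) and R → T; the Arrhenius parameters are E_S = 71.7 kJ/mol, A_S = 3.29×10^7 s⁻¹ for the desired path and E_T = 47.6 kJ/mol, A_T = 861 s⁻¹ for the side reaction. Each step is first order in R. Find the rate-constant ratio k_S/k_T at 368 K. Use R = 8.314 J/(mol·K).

14.5

Since both paths have the same order in R, the concentration cancels and S_{S/T} = k_S/k_T = (A_S/A_T)·exp[(E_T−E_S)/(RT)].
(E_T−E_S)/(RT) = (47.6−71.7)×10³/(8.314×368) = -24100/3060 = -7.877.
k_S/k_T = (3.29×10^7/861)·exp(-7.877) = 38211 × 3.794×10^-4 = 14.5.
Since E_S > E_T, raising the temperature improves selectivity toward S.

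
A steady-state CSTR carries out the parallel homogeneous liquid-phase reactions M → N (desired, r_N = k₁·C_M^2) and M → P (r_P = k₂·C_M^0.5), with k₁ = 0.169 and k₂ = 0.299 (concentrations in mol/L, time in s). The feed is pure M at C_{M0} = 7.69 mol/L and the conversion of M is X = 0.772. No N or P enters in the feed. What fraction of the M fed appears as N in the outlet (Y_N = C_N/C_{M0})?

0.438

Exit C_M = C_{M0}(1−X) = 7.69×0.228 = 1.753 mol/L.
In a CSTR the entire volume is at exit conditions, so r_N = 0.169×1.753^2 = 0.5195 and r_P = 0.299×1.753^0.5 = 0.3959.
Fraction of consumed M going to N: r_N/(r_N+r_P) = 0.5675.
C_N = 0.5675·C_{M0}·X = 0.5675×7.69×0.772 = 3.37 mol/L; Y_N = C_N/C_{M0} = 0.438.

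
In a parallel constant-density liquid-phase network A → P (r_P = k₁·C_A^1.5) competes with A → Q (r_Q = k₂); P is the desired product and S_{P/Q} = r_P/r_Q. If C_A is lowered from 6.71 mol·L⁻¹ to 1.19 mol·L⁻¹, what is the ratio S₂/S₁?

S_{P/Q} = (k₁/k₂)·C_A^1.5, so S₂/S₁ = (C_{A,2}/C_{A,1})^1.5.
= (1.19/6.71)^1.5 = (0.1773)^1.5 = 0.0747.

0.0747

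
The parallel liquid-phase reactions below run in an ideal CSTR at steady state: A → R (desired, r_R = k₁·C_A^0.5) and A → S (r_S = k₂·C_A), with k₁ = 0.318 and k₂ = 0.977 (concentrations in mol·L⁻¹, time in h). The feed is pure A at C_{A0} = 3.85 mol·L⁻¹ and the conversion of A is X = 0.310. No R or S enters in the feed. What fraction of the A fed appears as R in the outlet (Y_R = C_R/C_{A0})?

0.0516

Exit C_A = C_{A0}(1−X) = 3.85×0.690 = 2.656 mol·L⁻¹.
A CSTR operates uniformly at the exit composition, giving r_R = 0.5183 and r_S = 2.595 (each k·C_A^n at C_A = 2.656).
Fraction of consumed A going to R: r_R/(r_R+r_S) = 0.1665.
C_R = 0.1665·C_{A0}·X = 0.1665×3.85×0.310 = 0.199 mol·L⁻¹; Y_R = C_R/C_{A0} = 0.0516.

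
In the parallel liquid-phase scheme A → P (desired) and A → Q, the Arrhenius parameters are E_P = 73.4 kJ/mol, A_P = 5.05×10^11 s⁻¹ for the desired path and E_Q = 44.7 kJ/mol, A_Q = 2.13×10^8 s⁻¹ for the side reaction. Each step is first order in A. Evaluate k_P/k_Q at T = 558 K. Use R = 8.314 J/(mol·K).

4.88

With equal orders, S_{P/Q} = k_P/k_Q = (A_P/A_Q)·exp[(E_Q−E_P)/(RT)].
(E_Q−E_P)/(RT) = (44.7−73.4)×10³/(8.314×558) = -28700/4639 = -6.186.
k_P/k_Q = (5.05×10^11/2.13×10^8)·exp(-6.186) = 2371 × 0.002057 = 4.88.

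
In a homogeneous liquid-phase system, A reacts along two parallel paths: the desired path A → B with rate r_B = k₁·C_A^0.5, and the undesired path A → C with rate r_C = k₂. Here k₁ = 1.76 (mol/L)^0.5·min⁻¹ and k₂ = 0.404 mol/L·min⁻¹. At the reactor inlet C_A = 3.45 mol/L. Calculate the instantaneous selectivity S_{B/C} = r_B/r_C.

8.09

S_{B/C} = r_B/r_C = (k₁·C_A^0.5)/(k₂) = (k₁/k₂)·C_A^0.5.
= (1.76×3.450^0.5) / (0.404) = 3.269/0.4040 = 8.09.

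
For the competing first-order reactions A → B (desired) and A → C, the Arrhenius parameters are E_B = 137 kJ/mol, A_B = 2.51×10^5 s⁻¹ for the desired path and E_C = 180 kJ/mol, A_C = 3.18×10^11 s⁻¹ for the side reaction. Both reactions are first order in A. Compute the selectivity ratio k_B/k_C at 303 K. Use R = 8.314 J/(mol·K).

With equal orders, S_{B/C} = k_B/k_C = (A_B/A_C)·exp[(E_C−E_B)/(RT)].
(E_C−E_B)/(RT) = (180−137)×10³/(8.314×303) = 43000/2519 = 17.07.
k_B/k_C = (2.51×10^5/3.18×10^11)·exp(17.07) = 7.893×10^-7 × 2.589×10^7 = 20.4.

20.4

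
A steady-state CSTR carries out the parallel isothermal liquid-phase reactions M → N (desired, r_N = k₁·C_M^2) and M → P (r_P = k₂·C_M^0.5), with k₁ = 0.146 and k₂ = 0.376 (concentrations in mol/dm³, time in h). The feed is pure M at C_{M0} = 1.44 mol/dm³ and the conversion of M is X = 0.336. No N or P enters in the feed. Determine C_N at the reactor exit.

0.129 mol/dm³

Exit C_M = C_{M0}(1−X) = 1.44×0.664 = 0.9562 mol/dm³.
In a CSTR the entire volume is at exit conditions, so r_N = 0.146×0.9562^2 = 0.1335 and r_P = 0.376×0.9562^0.5 = 0.3677.
Fraction of consumed M going to N: r_N/(r_N+r_P) = 0.2663.
C_N = 0.2663·C_{M0}·X = 0.2663×1.44×0.336 = 0.129 mol/dm³.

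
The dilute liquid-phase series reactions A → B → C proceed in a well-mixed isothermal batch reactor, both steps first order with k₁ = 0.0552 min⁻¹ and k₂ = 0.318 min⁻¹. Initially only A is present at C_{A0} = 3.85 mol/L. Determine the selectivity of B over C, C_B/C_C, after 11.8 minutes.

0.280

Solving the coupled first-order balances gives C_B(t) = [k₁/(k₂−k₁)]·C_{A0}·(e^(−k₁t) − e^(−k₂t)).
e^(−k₁t) = e^(−0.0552×11.8) = e^(−0.6514) = 0.5213; e^(−k₂t) = e^(−3.752) = 0.02346.
C_B = 0.0552×3.85/(0.318−0.0552) × (0.5213−0.02346) = 0.8087×0.4979 = 0.4026 mol/L.
C_A = C_{A0}e^(−k₁t) = 2.007 mol/L, so C_C = C_{A0}−C_A−C_B = 1.440 mol/L; C_B/C_C = 0.280.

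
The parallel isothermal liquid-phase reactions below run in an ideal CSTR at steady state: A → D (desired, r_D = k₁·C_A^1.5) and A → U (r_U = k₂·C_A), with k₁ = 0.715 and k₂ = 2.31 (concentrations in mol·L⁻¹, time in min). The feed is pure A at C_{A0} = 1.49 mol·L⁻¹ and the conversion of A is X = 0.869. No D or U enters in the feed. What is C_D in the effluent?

0.156 mol·L⁻¹

Exit C_A = C_{A0}(1−X) = 1.49×0.131 = 0.1952 mol·L⁻¹.
In a CSTR the entire volume is at exit conditions, so r_D = 0.715×0.1952^1.5 = 0.06166 and r_U = 2.31×0.1952 = 0.4509.
Fraction of consumed A going to D: r_D/(r_D+r_U) = 0.1203.
C_D = 0.1203·C_{A0}·X = 0.1203×1.49×0.869 = 0.156 mol·L⁻¹.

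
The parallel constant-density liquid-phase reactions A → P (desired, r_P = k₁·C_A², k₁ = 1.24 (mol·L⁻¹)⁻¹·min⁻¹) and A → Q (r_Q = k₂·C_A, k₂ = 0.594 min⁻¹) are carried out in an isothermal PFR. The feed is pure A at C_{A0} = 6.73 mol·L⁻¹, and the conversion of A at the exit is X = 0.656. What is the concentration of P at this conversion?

3.96 mol·L⁻¹

C_A = C_{A0}(1−X) = 2.315 mol·L⁻¹.
Along a PFR/batch, dC_Q/dC_A = −r_Q/(r_P+r_Q) = −k₂/(k₂+k₁·C_A).
Integrating from C_{A0} to C_A: C_Q = (0.594/1.24)·ln[(0.594+1.24·6.73)/(0.594+1.24·2.32)] = 0.4790·ln(8.939/3.465) = 0.4540 mol·L⁻¹.
Then C_P = (C_{A0}−C_A) − C_Q = 4.415 − 0.4540 = 3.961 mol·L⁻¹.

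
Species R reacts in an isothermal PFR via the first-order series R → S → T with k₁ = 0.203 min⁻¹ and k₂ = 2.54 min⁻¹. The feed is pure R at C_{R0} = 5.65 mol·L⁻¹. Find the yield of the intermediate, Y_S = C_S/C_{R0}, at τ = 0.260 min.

0.0375

The intermediate concentration in a first-order A→B→C sequence is C_S = k₁C_{R0}(e^(−k₁τ) − e^(−k₂τ))/(k₂−k₁).
e^(−k₁τ) = e^(−0.203×0.260) = e^(−0.05278) = 0.9486; e^(−k₂τ) = e^(−0.6604) = 0.5166.
C_S = 0.203×5.65/(2.54−0.203) × (0.9486−0.5166) = 0.4908×0.4319 = 0.2120 mol·L⁻¹.
Y_S = C_S/C_{R0} = 0.2120/5.65 = 0.0375.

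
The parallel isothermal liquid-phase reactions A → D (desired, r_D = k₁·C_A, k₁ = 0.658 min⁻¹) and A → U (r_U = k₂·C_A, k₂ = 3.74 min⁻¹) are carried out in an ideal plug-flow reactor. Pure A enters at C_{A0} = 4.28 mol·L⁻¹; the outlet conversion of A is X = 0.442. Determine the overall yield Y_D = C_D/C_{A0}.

C_A = C_{A0}(1−X) = 2.388 mol·L⁻¹.
Both paths are first order in A, so the instantaneous fraction to D is constant: dC_D/d(−C_A) = k₁/(k₁+k₂) = 0.1496.
C_D = 0.1496·(C_{A0}−C_A) = 0.1496×1.892 = 0.283 mol·L⁻¹.
Y_D = C_D/C_{A0} = 0.2830/4.28 = 0.0661.

0.0661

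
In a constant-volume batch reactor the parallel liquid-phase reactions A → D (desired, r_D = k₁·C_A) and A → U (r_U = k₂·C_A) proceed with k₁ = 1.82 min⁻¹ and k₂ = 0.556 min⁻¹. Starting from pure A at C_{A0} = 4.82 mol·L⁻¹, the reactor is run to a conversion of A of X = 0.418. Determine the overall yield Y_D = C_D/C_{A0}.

0.320

C_A = C_{A0}(1−X) = 2.805 mol·L⁻¹.
Both paths are first order in A, so the instantaneous fraction to D is constant: dC_D/d(−C_A) = k₁/(k₁+k₂) = 0.7660.
C_D = 0.7660·(C_{A0}−C_A) = 0.7660×2.015 = 1.54 mol·L⁻¹.
Y_D = C_D/C_{A0} = 1.543/4.82 = 0.320.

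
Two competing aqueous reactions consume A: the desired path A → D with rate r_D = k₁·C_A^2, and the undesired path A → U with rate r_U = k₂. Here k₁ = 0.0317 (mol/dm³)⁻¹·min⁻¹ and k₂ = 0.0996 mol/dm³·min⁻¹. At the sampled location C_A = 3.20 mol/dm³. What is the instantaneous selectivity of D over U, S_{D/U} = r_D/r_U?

S_{D/U} = r_D/r_U = (k₁·C_A^2)/(k₂) = (k₁/k₂)·C_A^2.
= (0.0317×3.200^2) / (0.0996) = 0.3246/0.09960 = 3.26.

3.26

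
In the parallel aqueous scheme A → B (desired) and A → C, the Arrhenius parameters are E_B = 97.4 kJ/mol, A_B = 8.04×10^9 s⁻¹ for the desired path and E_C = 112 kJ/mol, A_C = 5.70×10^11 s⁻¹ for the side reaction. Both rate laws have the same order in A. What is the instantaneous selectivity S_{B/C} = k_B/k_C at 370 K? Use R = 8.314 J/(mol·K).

1.62

With equal orders, S_{B/C} = k_B/k_C = (A_B/A_C)·exp[(E_C−E_B)/(RT)].
(E_C−E_B)/(RT) = (112−97.4)×10³/(8.314×370) = 14600/3076 = 4.746.
k_B/k_C = (8.04×10^9/5.70×10^11)·exp(4.746) = 0.01411 × 115.1 = 1.62.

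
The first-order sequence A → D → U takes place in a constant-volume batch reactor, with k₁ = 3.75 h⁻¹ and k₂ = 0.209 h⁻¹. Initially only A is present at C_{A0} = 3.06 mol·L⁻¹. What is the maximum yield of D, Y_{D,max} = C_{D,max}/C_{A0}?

For a first-order series the maximum intermediate yield is C_{D,max}/C_{A0} = (k₁/k₂)^[k₂/(k₂−k₁)].
= (3.75/0.209)^(0.209/(0.209−3.75)) = (17.94)^(-0.05902) = 0.8433.

0.843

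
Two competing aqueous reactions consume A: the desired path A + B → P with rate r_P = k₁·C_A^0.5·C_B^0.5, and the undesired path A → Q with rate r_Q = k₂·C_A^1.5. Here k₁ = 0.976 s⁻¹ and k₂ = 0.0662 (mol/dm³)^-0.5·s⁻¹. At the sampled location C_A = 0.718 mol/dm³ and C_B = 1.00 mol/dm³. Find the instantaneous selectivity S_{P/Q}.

20.5

S_{P/Q} = r_P/r_Q = (k₁·C_A^0.5·C_B^0.5)/(k₂·C_A^1.5) = (k₁/k₂)·C_A⁻¹·C_B^0.5.
= (0.976×0.7180^0.5×1.000^0.5) / (0.0662×0.7180^1.5) = 0.8270/0.04028 = 20.5.
The undesired path is higher order in A, so low C_A (CSTR or dilute feed) favours P.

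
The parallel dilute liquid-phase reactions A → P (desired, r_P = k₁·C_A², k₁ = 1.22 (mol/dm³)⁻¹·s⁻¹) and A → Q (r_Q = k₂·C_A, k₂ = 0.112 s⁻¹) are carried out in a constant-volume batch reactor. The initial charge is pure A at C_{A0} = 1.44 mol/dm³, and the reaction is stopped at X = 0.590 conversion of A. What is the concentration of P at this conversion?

C_A = C_{A0}(1−X) = 0.5904 mol/dm³.
Along a PFR/batch, dC_Q/dC_A = −r_Q/(r_P+r_Q) = −k₂/(k₂+k₁·C_A).
Integrating from C_{A0} to C_A: C_Q = (0.112/1.22)·ln[(0.112+1.22·1.44)/(0.112+1.22·0.590)] = 0.09180·ln(1.869/0.8323) = 0.07426 mol/dm³.
Then C_P = (C_{A0}−C_A) − C_Q = 0.8496 − 0.07426 = 0.7753 mol/dm³.

0.775 mol/dm³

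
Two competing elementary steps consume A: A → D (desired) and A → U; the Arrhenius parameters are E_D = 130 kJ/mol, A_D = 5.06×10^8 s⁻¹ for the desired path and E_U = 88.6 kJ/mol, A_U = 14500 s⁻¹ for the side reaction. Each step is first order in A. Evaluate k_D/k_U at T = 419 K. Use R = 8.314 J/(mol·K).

0.241

k_D/k_U = (A_D/A_U)·exp[−(E_D−E_U)/(RT)] = (A_D/A_U)·exp[(E_U−E_D)/(RT)].
(E_U−E_D)/(RT) = (88.6−130)×10³/(8.314×419) = -41400/3484 = -11.88.
k_D/k_U = (5.06×10^8/14500)·exp(-11.88) = 34897 × 6.897×10^-6 = 0.241.
Since E_D > E_U, raising the temperature improves selectivity toward D.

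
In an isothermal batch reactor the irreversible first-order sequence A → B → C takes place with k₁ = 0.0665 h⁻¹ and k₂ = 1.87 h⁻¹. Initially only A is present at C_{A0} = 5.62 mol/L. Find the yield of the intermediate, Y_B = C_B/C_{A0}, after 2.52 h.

The intermediate concentration in a first-order A→B→C sequence is C_B = k₁C_{A0}(e^(−k₁t) − e^(−k₂t))/(k₂−k₁).
e^(−k₁t) = e^(−0.0665×2.52) = e^(−0.1676) = 0.8457; e^(−k₂t) = e^(−4.712) = 0.008983.
C_B = 0.0665×5.62/(1.87−0.0665) × (0.8457−0.008983) = 0.2072×0.8367 = 0.1734 mol/L.
Y_B = C_B/C_{A0} = 0.1734/5.62 = 0.0309.

0.0309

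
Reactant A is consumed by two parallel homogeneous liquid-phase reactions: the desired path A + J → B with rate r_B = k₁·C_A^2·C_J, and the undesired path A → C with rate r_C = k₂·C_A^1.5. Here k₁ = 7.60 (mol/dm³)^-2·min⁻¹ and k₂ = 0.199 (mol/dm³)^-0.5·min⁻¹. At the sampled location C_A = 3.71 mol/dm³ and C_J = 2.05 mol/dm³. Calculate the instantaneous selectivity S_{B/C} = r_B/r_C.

S_{B/C} = r_B/r_C = (k₁·C_A^2·C_J)/(k₂·C_A^1.5) = (k₁/k₂)·C_A^0.5·C_J.
= (7.60×3.710^2×2.050) / (0.199×3.710^1.5) = 214.4/1.422 = 151.
Since the desired path is higher order in A, keeping C_A high (PFR or concentrated feed) favours B.

151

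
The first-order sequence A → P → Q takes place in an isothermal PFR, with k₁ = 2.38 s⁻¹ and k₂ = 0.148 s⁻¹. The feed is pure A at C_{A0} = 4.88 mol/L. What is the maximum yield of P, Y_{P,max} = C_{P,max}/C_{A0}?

For a first-order series the maximum intermediate yield is C_{P,max}/C_{A0} = (k₁/k₂)^[k₂/(k₂−k₁)].
= (2.38/0.148)^(0.148/(0.148−2.38)) = (16.08)^(-0.06631) = 0.8318.

0.832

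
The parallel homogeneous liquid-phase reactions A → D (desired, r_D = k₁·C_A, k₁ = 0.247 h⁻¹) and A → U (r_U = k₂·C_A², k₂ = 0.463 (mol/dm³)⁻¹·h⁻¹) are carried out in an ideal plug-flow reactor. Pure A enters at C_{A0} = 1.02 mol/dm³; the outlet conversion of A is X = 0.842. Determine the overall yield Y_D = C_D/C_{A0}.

0.421

C_A = C_{A0}(1−X) = 0.1612 mol/dm³.
Along a PFR/batch, dC_D/dC_A = −r_D/(r_D+r_U) = −k₁/(k₁+k₂·C_A).
Integrating from C_{A0} to C_A: C_D = (0.247/0.463)·ln[(0.247+0.463·1.02)/(0.247+0.463·0.161)] = 0.5335·ln(0.7193/0.3216) = 0.4294 mol/dm³.
Y_D = C_D/C_{A0} = 0.4294/1.02 = 0.421.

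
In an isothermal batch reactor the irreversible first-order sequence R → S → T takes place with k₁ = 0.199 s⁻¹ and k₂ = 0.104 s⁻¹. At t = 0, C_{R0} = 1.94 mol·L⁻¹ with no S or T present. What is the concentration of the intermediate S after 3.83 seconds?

0.832 mol·L⁻¹

The intermediate concentration in a first-order A→B→C sequence is C_S = k₁C_{R0}(e^(−k₁t) − e^(−k₂t))/(k₂−k₁).
e^(−k₁t) = e^(−0.199×3.83) = e^(−0.7622) = 0.4667; e^(−k₂t) = e^(−0.3983) = 0.6714.
C_S = 0.199×1.94/(0.104−0.199) × (0.4667−0.6714) = (-4.064)×(-0.2048) = 0.8322 mol·L⁻¹.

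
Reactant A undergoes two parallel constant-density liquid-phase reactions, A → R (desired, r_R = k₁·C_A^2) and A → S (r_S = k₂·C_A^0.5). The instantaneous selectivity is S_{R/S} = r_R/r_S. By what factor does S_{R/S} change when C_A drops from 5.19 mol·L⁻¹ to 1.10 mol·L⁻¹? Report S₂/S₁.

S_{R/S} = (k₁/k₂)·C_A^1.5, so S₂/S₁ = (C_{A,2}/C_{A,1})^1.5.
= (1.10/5.19)^1.5 = (0.2119)^1.5 = 0.0976.
Selectivity toward R falls as C_A falls — high-concentration operation is favoured.

0.0976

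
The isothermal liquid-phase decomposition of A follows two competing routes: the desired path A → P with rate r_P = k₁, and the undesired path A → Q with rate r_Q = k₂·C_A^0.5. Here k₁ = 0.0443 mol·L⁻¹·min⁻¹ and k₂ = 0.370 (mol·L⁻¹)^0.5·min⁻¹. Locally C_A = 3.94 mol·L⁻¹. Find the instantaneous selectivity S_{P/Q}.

S_{P/Q} = r_P/r_Q = (k₁)/(k₂·C_A^0.5) = (k₁/k₂)·C_A^-0.5.
= (0.0443) / (0.370×3.940^0.5) = 0.04430/0.7344 = 0.0603.
The undesired path is higher order in A, so low C_A (CSTR or dilute feed) favours P.

0.0603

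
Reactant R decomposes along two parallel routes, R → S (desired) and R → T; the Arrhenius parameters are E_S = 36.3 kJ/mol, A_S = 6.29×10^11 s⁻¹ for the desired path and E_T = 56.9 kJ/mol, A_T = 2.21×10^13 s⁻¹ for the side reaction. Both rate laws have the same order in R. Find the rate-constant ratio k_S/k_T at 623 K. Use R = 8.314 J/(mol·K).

1.52

k_S/k_T = (A_S/A_T)·exp[−(E_S−E_T)/(RT)] = (A_S/A_T)·exp[(E_T−E_S)/(RT)].
(E_T−E_S)/(RT) = (56.9−36.3)×10³/(8.314×623) = 20600/5180 = 3.977.
k_S/k_T = (6.29×10^11/2.21×10^13)·exp(3.977) = 0.02846 × 53.36 = 1.52.
Since E_S < E_T, lowering the temperature improves selectivity toward S.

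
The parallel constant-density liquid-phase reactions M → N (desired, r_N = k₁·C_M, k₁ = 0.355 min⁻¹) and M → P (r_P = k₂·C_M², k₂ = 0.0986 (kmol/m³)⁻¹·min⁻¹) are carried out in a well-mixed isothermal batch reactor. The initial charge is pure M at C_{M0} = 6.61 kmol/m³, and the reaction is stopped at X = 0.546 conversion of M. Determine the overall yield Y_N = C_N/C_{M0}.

C_M = C_{M0}(1−X) = 3.001 kmol/m³.
Along a PFR/batch, dC_N/dC_M = −r_N/(r_N+r_P) = −k₁/(k₁+k₂·C_M).
Integrating from C_{M0} to C_M: C_N = (0.355/0.0986)·ln[(0.355+0.0986·6.61)/(0.355+0.0986·3.00)] = 3.600·ln(1.007/0.6509) = 1.570 kmol/m³.
Y_N = C_N/C_{M0} = 1.570/6.61 = 0.238.

0.238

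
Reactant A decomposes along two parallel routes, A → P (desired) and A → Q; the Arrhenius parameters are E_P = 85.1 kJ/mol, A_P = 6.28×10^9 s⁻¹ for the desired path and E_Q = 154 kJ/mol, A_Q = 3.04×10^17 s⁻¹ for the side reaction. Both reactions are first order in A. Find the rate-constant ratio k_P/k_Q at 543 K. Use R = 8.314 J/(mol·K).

0.0878

Since both paths have the same order in A, the concentration cancels and S_{P/Q} = k_P/k_Q = (A_P/A_Q)·exp[(E_Q−E_P)/(RT)].
(E_Q−E_P)/(RT) = (154−85.1)×10³/(8.314×543) = 68900/4515 = 15.26.
k_P/k_Q = (6.28×10^9/3.04×10^17)·exp(15.26) = 2.066×10^-8 × 4.248×10^6 = 0.0878.
Since E_P < E_Q, lowering the temperature improves selectivity toward P.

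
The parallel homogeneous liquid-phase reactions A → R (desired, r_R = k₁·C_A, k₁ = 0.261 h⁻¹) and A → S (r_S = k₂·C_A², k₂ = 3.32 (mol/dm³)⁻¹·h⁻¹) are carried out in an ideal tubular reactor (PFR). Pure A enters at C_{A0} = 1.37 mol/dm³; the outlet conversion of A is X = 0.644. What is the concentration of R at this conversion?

C_A = C_{A0}(1−X) = 0.4877 mol/dm³.
Along a PFR/batch, dC_R/dC_A = −r_R/(r_R+r_S) = −k₁/(k₁+k₂·C_A).
Integrating from C_{A0} to C_A: C_R = (0.261/3.32)·ln[(0.261+3.32·1.37)/(0.261+3.32·0.488)] = 0.07861·ln(4.809/1.880) = 0.07383 mol/dm³.

0.0738 mol/dm³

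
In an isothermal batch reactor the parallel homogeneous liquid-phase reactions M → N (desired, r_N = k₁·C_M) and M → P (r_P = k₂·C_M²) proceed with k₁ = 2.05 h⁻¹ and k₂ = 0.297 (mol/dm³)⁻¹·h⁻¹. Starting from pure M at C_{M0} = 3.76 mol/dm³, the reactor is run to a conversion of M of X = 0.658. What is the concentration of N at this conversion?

C_M = C_{M0}(1−X) = 1.286 mol/dm³.
Along a PFR/batch, dC_N/dC_M = −r_N/(r_N+r_P) = −k₁/(k₁+k₂·C_M).
Integrating from C_{M0} to C_M: C_N = (2.05/0.297)·ln[(2.05+0.297·3.76)/(2.05+0.297·1.29)] = 6.902·ln(3.167/2.432) = 1.822 mol/dm³.

1.82 mol/dm³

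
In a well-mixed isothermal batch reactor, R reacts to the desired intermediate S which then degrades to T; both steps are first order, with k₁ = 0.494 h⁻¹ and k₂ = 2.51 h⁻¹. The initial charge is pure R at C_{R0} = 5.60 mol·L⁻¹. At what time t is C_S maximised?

0.806 h

Setting dC_S/dt = 0 gives t_opt = ln(k₂/k₁)/(k₂−k₁).
= ln(2.51/0.494)/(2.51−0.494) = ln(5.081)/2.016 = 1.626/2.016 = 0.806 h.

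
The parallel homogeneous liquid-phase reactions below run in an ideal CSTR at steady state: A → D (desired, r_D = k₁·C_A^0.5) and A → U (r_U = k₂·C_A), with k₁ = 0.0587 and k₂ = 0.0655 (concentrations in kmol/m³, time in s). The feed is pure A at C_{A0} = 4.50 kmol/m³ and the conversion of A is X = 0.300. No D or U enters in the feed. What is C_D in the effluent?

0.453 kmol/m³

Exit C_A = C_{A0}(1−X) = 4.50×0.700 = 3.150 kmol/m³.
Rates in a CSTR are evaluated at the outlet concentration: r_D = 0.0587×3.150^0.5 = 0.1042, r_U = 0.0655×3.150 = 0.2063.
Fraction of consumed A going to D: r_D/(r_D+r_U) = 0.3355.
C_D = 0.3355·C_{A0}·X = 0.3355×4.50×0.300 = 0.453 kmol/m³.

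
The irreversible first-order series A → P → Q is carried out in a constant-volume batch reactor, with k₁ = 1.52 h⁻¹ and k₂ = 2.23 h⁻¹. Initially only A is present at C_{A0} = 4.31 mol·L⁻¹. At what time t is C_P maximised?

0.540 h

For first-order series the maximum of C_P occurs at t_opt = ln(k₂/k₁)/(k₂−k₁).
= ln(2.23/1.52)/(2.23−1.52) = ln(1.467)/0.7100 = 0.3833/0.7100 = 0.540 h.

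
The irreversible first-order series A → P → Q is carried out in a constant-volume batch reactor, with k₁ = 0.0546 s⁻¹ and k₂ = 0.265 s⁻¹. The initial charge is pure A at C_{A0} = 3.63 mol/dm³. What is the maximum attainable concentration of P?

At the optimum, C_{P,max}/C_{A0} = (k₁/k₂)^[k₂/(k₂−k₁)].
= (0.0546/0.265)^(0.265/(0.265−0.0546)) = (0.2060)^(1.260) = 0.1367.
C_{P,max} = 0.1367×3.63 = 0.496 mol/dm³.

0.496 mol/dm³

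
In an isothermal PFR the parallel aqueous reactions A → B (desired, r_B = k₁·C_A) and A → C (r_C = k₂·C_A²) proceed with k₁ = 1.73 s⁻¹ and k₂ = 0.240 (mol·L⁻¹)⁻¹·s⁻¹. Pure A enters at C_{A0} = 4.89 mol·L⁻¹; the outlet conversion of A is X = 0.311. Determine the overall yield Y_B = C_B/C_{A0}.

C_A = C_{A0}(1−X) = 3.369 mol·L⁻¹.
Along a PFR/batch, dC_B/dC_A = −r_B/(r_B+r_C) = −k₁/(k₁+k₂·C_A).
Integrating from C_{A0} to C_A: C_B = (1.73/0.240)·ln[(1.73+0.240·4.89)/(1.73+0.240·3.37)] = 7.208·ln(2.904/2.539) = 0.9683 mol·L⁻¹.
Y_B = C_B/C_{A0} = 0.9683/4.89 = 0.198.

0.198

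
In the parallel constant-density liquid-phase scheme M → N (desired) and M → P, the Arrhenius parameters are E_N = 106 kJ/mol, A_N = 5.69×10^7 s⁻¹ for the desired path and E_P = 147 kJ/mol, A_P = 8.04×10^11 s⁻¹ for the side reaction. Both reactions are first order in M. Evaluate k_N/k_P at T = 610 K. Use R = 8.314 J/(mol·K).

0.230

k_N/k_P = (A_N/A_P)·exp[−(E_N−E_P)/(RT)] = (A_N/A_P)·exp[(E_P−E_N)/(RT)].
(E_P−E_N)/(RT) = (147−106)×10³/(8.314×610) = 41000/5072 = 8.084.
k_N/k_P = (5.69×10^7/8.04×10^11)·exp(8.084) = 7.077×10^-5 × 3243 = 0.230.
Since E_N < E_P, lowering the temperature improves selectivity toward N.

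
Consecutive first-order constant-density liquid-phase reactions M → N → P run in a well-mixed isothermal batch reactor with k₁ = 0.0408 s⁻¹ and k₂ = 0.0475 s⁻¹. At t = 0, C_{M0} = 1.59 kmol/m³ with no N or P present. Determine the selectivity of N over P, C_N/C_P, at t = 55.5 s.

0.281

The intermediate concentration in a first-order A→B→C sequence is C_N = k₁C_{M0}(e^(−k₁t) − e^(−k₂t))/(k₂−k₁).
e^(−k₁t) = e^(−0.0408×55.5) = e^(−2.264) = 0.1039; e^(−k₂t) = e^(−2.636) = 0.07163.
C_N = 0.0408×1.59/(0.0475−0.0408) × (0.1039−0.07163) = 9.682×0.03226 = 0.3124 kmol/m³.
C_M = C_{M0}e^(−k₁t) = 0.1652 kmol/m³, so C_P = C_{M0}−C_M−C_N = 1.112 kmol/m³; C_N/C_P = 0.281.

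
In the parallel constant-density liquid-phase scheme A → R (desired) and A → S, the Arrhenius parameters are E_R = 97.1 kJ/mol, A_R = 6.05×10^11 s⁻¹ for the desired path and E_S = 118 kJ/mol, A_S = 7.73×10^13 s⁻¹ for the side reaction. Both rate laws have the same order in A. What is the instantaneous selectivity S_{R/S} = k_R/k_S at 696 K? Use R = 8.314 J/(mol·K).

k_R/k_S = (A_R/A_S)·exp[−(E_R−E_S)/(RT)] = (A_R/A_S)·exp[(E_S−E_R)/(RT)].
(E_S−E_R)/(RT) = (118−97.1)×10³/(8.314×696) = 20900/5787 = 3.612.
k_R/k_S = (6.05×10^11/7.73×10^13)·exp(3.612) = 0.007827 × 37.03 = 0.290.
Since E_R < E_S, lowering the temperature improves selectivity toward R.

0.290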